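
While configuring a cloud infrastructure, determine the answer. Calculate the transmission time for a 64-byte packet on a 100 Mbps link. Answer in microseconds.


Given: packet = 64 bytes, bandwidth = 100 Mbps
Packet in bits = 64 * 8 = 512 bits
Bandwidth = 100 * 10^6 = 100000000 bps
Time = 512 / 100000000 seconds
Time in us = 512 * 10^6 / 100000000 = 5.12

5.12


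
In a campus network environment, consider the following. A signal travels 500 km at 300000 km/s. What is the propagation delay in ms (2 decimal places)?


Given: distance = 500 km, speed = 300000 km/s
Delay = distance / speed = 500 / 300000 seconds
Delay in ms = 500 * 1000 / 300000
Delay = 1.6667 ms
Rounded to 2 dp = 1.67 ms

1.67


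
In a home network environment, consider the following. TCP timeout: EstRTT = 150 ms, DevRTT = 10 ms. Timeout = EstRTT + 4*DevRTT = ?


Given: EstRTT = 150 ms, DevRTT = 10 ms
Timeout = EstRTT + 4 * DevRTT
4 * DevRTT = 4 * 10 = 40
Timeout = 150 + 40 = 190 ms

190


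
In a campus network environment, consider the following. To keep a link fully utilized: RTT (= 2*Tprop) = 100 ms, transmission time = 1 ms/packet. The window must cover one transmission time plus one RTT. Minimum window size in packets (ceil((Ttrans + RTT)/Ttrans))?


Given: Ttrans = 1 ms, RTT = 100 ms (= 2 * Tprop, Tprop = 50 ms)
Time until first ACK returns = Ttrans + RTT = 1 + 100 = 101 ms
Need W * Ttrans >= Ttrans + RTT  ->  W >= (Ttrans + RTT) / Ttrans
(Ttrans + RTT) / Ttrans = 101 / 1 = 101
W_min = ceil(101) = 101

101


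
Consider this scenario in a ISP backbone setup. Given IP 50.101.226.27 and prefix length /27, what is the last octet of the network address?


Given: IP = 50.101.226.27, prefix = /27
Subnet mask = 255.255.255.224
Last octet of IP: 27
Last octet of mask: 224
Network last octet = 27 AND 224 = 0

0


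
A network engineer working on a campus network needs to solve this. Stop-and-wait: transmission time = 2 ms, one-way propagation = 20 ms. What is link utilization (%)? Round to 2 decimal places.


Given: Ttrans = 2 ms, Tprop = 20 ms
RTT = 2 * Tprop = 2 * 20 = 40 ms
U = Ttrans / (Ttrans + RTT)
U = 2 / (2 + 40)
U = 2 / 42 = 0.047619
U% = 4.76%

4.76


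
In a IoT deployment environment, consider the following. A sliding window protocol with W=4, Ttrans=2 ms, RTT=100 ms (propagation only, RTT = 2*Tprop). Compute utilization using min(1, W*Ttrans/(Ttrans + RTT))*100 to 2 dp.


Given: W = 4, Ttrans = 2 ms, RTT = 100 ms (= 2 * Tprop, Tprop = 50 ms)
Cycle time = Ttrans + RTT = 2 + 100 = 102 ms (first packet sent until its ACK returns)
W * Ttrans = 4 * 2 = 8 ms of sending per cycle
W * Ttrans / (Ttrans + RTT) = 8 / 102 = 0.078431
U = min(1, 0.078431) = 0.078431
U% = 7.84%

7.84


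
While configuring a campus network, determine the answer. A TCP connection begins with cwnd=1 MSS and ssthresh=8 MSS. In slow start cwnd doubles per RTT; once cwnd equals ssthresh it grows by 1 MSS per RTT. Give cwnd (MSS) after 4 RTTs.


RTT 0: cwnd = 1 MSS (initial)
RTT 1: cwnd = 2 MSS (slow start, doubled)
RTT 2: cwnd = 4 MSS (slow start, doubled)
RTT 3: cwnd = 8 MSS (slow start, doubled)
RTT 4: cwnd = 9 MSS (congestion avoidance, +1)

9


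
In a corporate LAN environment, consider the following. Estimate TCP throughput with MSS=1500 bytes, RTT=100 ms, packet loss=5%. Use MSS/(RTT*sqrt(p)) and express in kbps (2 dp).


Given: MSS = 1500 bytes, RTT = 100 ms, loss = 5%
RTT in seconds = 100 / 1000 = 0.1
Loss rate = 5% = 0.05
sqrt(loss) = sqrt(0.05) = 0.223606797750
Throughput (bytes/s) = 1500 / (0.1 * 0.223606797750) = 67082.0393
Throughput (kbps) = 67082.0393 * 8 / 1000 = 536.656315 -> 536.66 kbps (2 dp)

536.66


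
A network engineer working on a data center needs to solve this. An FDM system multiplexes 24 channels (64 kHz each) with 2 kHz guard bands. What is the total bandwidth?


Given: 24 channels, 64 kHz each, guard = 2 kHz
Channel bandwidth = 24 * 64 = 1536 kHz
Guard bands = 23 gaps * 2 kHz = 46 kHz
Total = 1536 + 46 = 1582 kHz

1582


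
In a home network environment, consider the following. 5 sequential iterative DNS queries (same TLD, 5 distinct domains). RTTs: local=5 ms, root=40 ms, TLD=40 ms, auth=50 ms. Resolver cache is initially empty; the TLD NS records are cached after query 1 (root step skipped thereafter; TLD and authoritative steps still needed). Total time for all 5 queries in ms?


Lookup 1 (cold cache): local + root + TLD + auth = 5 + 40 + 40 + 50 = 135 ms
Lookups 2..5 (TLD NS cached -> skip root; new domain -> still ask TLD and auth): local + TLD + auth = 5 + 40 + 50 = 95 ms each
Remaining 4 lookups: 4 * 95 = 380 ms
Total = 135 + 380 = 515 ms

515


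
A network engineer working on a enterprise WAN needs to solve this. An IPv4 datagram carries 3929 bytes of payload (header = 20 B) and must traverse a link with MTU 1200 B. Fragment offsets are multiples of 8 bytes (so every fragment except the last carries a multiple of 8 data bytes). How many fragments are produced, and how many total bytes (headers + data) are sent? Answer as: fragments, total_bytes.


Max data per non-final fragment = floor((MTU - header)/8)*8 = floor((1200 - 20)/8)*8 = floor(1180/8)*8 = 1176 B
Final fragment needs no 8-byte alignment: it can carry up to MTU - header = 1180 B
Non-final fragments needed = ceil((payload - 1180) / 1176) = ceil(2749/1176) = ceil(2.3376) = 3
Number of fragments = 3 + 1 = 4
Fragment sizes (data): 3 * 1176 B + 401 B (last, 401 <= 1180 OK)
Total bytes sent = payload + n_frags * header = 3929 + 4*20 = 3929 + 80 = 4009 B

4, 4009


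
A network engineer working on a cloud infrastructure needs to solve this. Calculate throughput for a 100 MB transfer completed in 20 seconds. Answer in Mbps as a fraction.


Given: file = 100 MB, time = 20 s
File in Mb = 100 * 8 = 800 Mb
Throughput = 800 / 20 Mbps
Throughput = 40 Mbps

40


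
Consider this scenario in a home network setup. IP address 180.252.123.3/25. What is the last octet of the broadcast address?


Given: IP = 180.252.123.3, prefix = /25
Host bits = 32 - 25 = 7
Network last octet = 3 AND mask = 0
Host part size = 2^7 - 1 = 127
Broadcast last octet = 0 OR 127 = 127

127


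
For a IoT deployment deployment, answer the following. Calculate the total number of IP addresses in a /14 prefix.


Given: CIDR prefix /14
Host bits = 32 - 14 = 18
Total addresses = 2^18 = 262144

262144


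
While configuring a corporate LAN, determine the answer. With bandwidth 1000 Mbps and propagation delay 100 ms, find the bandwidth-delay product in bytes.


Given: bandwidth = 1000 Mbps, delay = 100 ms
BDP in bits = 1000 * 10^6 * 100 / 1000
BDP in bits = 100000000
BDP in bytes = 100000000 / 8 = 12500000

12500000


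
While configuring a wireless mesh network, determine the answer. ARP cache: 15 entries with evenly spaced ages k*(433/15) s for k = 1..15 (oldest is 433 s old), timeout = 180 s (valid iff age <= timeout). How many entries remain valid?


Ages are k * 433/15 s for k = 1..15 (spacing = 28.8667 s).
Entry k is valid iff k * 433/15 <= 180 iff k <= 15 * 180 / 433 = 6.2356
n_valid = floor(6.2356) = 6
(n_stale = 15 - 6 = 9)

6


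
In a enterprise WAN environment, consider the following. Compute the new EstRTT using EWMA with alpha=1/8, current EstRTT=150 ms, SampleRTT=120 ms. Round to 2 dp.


Given: EstRTT = 150 ms, SampleRTT = 120 ms, alpha = 1/8
New EstRTT = (1 - alpha) * EstRTT + alpha * SampleRTT
(7/8) * 150 = 131.25
(1/8) * 120 = 15
New EstRTT = 131.25 + 15 = 146.25 ms -> 146.25 ms (2 dp)

146.25


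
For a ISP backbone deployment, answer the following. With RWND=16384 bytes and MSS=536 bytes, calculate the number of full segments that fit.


Given: RWND = 16384 bytes, MSS = 536 bytes
Full segments = floor(RWND / MSS)
Full segments = floor(16384 / 536)
Full segments = floor(30.5672) = 30

30


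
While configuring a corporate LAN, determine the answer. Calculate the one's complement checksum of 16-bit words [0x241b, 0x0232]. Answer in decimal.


Given words: [0x241b, 0x0232]
Step 1: Sum all words
Raw sum = 9243 + 562 = 9805
One's complement = ~9805 & 0xFFFF = 55730

55730


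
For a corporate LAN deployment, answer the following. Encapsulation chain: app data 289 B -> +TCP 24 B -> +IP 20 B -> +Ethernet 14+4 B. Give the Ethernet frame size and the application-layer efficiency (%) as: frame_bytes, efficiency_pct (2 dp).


TCP segment = 289 + 24 = 313 B
IP packet = 313 + 20 = 333 B
Ethernet frame = 333 + 14 + 4 = 351 B
Efficiency = app / frame = 289 / 351 = 0.823362 = 82.3362% -> 82.34% (2 dp)

351, 82.34


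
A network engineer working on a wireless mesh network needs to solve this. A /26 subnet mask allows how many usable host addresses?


Given: subnet mask /26
Host bits = 32 - 26 = 6
Total addresses = 2^6 = 64
Usable hosts = 64 - 2 (network + broadcast) = 62

62


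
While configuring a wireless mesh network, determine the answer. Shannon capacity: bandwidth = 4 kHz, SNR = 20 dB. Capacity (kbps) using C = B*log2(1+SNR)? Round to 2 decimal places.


Given: B = 4 kHz, SNR = 20 dB
SNR linear = 10^(20/10) = 100
1 + SNR = 101
log2(101) = 6.6582114828
C = 4 * 1000 * 6.6582114828 = 26632.8459 bps
C = 26.632846 kbps -> 26.63 kbps (2 dp)

26.63


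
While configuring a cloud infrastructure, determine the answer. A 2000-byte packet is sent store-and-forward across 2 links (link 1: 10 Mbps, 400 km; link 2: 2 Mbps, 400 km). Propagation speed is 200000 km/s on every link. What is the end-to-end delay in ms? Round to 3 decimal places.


Packet = 2000 bytes = 16000 bits. Store-and-forward: sum (t_trans + t_prop) per link.
Link 1: t_trans = 16000/(10*10^6) s = 1.6000 ms; t_prop = 400/200000 s = 2.0000 ms; subtotal = 3.6000 ms
Link 2: t_trans = 16000/(2*10^6) s = 8.0000 ms; t_prop = 400/200000 s = 2.0000 ms; subtotal = 10.0000 ms
End-to-end = 3.6000 + 10.0000 = 13.6000 ms -> 13.600 ms (3 dp)

13.600


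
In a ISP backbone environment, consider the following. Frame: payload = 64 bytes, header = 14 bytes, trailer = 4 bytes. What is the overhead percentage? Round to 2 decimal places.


Given: payload = 64 B, header = 14 B, trailer = 4 B
Overhead bytes = header + trailer = 14 + 4 = 18
Total frame = payload + overhead = 64 + 18 = 82
Overhead % = 18 / 82 * 100 = 21.9512% -> 21.95% (2 dp)

21.95


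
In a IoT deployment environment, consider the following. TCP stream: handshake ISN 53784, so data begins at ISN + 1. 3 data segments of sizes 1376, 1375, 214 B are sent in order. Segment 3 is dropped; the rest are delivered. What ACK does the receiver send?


SYN uses sequence number 53784; first data byte = ISN + 1 = 53785.
Segment 1: SEQ = 53785, len = 1376 B, covers [53785, 55160]
Segment 2: SEQ = 55161, len = 1375 B, covers [55161, 56535]
Segment 3: SEQ = 56536, len = 214 B, covers [56536, 56749] [LOST]
In-order data received: bytes [53785, 56535] (segments 1..2).
Segment 3 missing -> gap begins at byte 56536.
Cumulative ACK = next expected in-order byte = 53785 + 1376 + 1375 = 56536

56536


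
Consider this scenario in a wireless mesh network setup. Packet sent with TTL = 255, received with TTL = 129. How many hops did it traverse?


Given: initial TTL = 255, received TTL = 129
Hops = initial TTL - received TTL
Hops = 255 - 129 = 126

126


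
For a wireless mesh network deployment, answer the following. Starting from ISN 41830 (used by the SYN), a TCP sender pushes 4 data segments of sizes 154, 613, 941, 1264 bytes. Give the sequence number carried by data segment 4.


The SYN occupies sequence number ISN = 41830, so the first data byte is ISN + 1 = 41831.
SEQ of data segment i = (ISN + 1) + sum of payload sizes of segments 1..i-1.
Segment 1: SEQ = 41831, payload = 154 bytes
Segment 2: SEQ = 41985, payload = 613 bytes
Segment 3: SEQ = 42598, payload = 941 bytes
Segment 4: SEQ = 43539, payload = 1264 bytes
SEQ of segment 4 = 41831 + 154 + 613 + 941 = 43539

43539


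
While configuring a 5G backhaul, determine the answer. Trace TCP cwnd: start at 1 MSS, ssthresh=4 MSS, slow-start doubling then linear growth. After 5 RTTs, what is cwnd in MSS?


RTT 0: cwnd = 1 MSS (initial)
RTT 1: cwnd = 2 MSS (slow start, doubled)
RTT 2: cwnd = 4 MSS (slow start, doubled)
RTT 3: cwnd = 5 MSS (congestion avoidance, +1)
RTT 4: cwnd = 6 MSS (congestion avoidance, +1)
RTT 5: cwnd = 7 MSS (congestion avoidance, +1)

7


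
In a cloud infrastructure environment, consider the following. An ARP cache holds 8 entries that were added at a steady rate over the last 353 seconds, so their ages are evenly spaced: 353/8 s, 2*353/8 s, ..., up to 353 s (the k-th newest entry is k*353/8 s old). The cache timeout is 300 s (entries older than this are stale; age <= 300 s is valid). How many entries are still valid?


Ages are k * 353/8 s for k = 1..8 (spacing = 44.1250 s).
Entry k is valid iff k * 353/8 <= 300 iff k <= 8 * 300 / 353 = 6.7989
n_valid = floor(6.7989) = 6
(n_stale = 8 - 6 = 2)

6


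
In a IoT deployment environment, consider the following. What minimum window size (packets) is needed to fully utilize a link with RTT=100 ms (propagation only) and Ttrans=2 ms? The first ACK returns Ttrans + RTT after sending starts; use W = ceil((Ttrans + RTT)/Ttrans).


Given: Ttrans = 2 ms, RTT = 100 ms (= 2 * Tprop, Tprop = 50 ms)
Time until first ACK returns = Ttrans + RTT = 2 + 100 = 102 ms
Need W * Ttrans >= Ttrans + RTT  ->  W >= (Ttrans + RTT) / Ttrans
(Ttrans + RTT) / Ttrans = 102 / 2 = 51
W_min = ceil(51) = 51

51


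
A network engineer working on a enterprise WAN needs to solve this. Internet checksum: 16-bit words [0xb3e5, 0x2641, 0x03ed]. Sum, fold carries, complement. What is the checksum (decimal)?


Given words: [0xb3e5, 0x2641, 0x03ed]
Step 1: Sum all words
Raw sum = 46053 + 9793 + 1005 = 56851
One's complement = ~56851 & 0xFFFF = 8684

8684


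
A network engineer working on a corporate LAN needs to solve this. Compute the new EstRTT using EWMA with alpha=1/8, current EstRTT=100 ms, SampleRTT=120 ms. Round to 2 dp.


Given: EstRTT = 100 ms, SampleRTT = 120 ms, alpha = 1/8
New EstRTT = (1 - alpha) * EstRTT + alpha * SampleRTT
(7/8) * 100 = 87.5
(1/8) * 120 = 15
New EstRTT = 87.5 + 15 = 102.5 ms -> 102.50 ms (2 dp)

102.50


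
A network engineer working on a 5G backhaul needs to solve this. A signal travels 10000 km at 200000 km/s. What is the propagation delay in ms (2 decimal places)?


Given: distance = 10000 km, speed = 200000 km/s
Delay = distance / speed = 10000 / 200000 seconds
Delay in ms = 10000 * 1000 / 200000
Delay = 50.0000 ms
Rounded to 2 dp = 50.00 ms

50.00


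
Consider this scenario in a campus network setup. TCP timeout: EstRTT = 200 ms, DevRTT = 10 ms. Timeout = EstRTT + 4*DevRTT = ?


Given: EstRTT = 200 ms, DevRTT = 10 ms
Timeout = EstRTT + 4 * DevRTT
4 * DevRTT = 4 * 10 = 40
Timeout = 200 + 40 = 240 ms

240


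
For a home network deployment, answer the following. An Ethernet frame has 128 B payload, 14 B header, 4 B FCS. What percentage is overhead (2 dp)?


Given: payload = 128 B, header = 14 B, trailer = 4 B
Overhead bytes = header + trailer = 14 + 4 = 18
Total frame = payload + overhead = 128 + 18 = 146
Overhead % = 18 / 146 * 100 = 12.3288% -> 12.33% (2 dp)

12.33


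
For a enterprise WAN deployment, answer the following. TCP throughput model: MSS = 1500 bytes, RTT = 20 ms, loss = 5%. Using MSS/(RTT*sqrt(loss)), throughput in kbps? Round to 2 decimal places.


Given: MSS = 1500 bytes, RTT = 20 ms, loss = 5%
RTT in seconds = 20 / 1000 = 0.02
Loss rate = 5% = 0.05
sqrt(loss) = sqrt(0.05) = 0.223606797750
Throughput (bytes/s) = 1500 / (0.02 * 0.223606797750) = 335410.1966
Throughput (kbps) = 335410.1966 * 8 / 1000 = 2683.281573 -> 2683.28 kbps (2 dp)

2683.28


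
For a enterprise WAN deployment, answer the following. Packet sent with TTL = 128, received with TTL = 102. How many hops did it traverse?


Given: initial TTL = 128, received TTL = 102
Hops = initial TTL - received TTL
Hops = 128 - 102 = 26

26


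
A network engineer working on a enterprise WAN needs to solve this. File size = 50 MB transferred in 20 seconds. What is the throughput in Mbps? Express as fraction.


Given: file = 50 MB, time = 20 s
File in Mb = 50 * 8 = 400 Mb
Throughput = 400 / 20 Mbps
Throughput = 20 Mbps

20


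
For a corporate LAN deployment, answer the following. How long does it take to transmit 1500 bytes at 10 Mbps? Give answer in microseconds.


Given: packet = 1500 bytes, bandwidth = 10 Mbps
Packet in bits = 1500 * 8 = 12000 bits
Bandwidth = 10 * 10^6 = 10000000 bps
Time = 12000 / 10000000 seconds
Time in us = 12000 * 10^6 / 10000000 = 1200

1200


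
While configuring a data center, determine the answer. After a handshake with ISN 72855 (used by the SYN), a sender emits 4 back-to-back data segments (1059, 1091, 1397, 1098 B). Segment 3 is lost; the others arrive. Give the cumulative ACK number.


SYN uses sequence number 72855; first data byte = ISN + 1 = 72856.
Segment 1: SEQ = 72856, len = 1059 B, covers [72856, 73914]
Segment 2: SEQ = 73915, len = 1091 B, covers [73915, 75005]
Segment 3: SEQ = 75006, len = 1397 B, covers [75006, 76402] [LOST]
Segment 4: SEQ = 76403, len = 1098 B, covers [76403, 77500]
In-order data received: bytes [72856, 75005] (segments 1..2).
Segment 3 missing -> gap begins at byte 75006; later segments buffered out of order.
Cumulative ACK = next expected in-order byte = 72856 + 1059 + 1091 = 75006

75006


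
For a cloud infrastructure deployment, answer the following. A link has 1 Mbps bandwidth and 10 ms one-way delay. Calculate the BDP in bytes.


Given: bandwidth = 1 Mbps, delay = 10 ms
BDP in bits = 1 * 10^6 * 10 / 1000
BDP in bits = 10000
BDP in bytes = 10000 / 8 = 1250

1250


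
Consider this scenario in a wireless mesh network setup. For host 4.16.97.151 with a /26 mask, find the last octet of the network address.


Given: IP = 4.16.97.151, prefix = /26
Subnet mask = 255.255.255.192
Last octet of IP: 151
Last octet of mask: 192
Network last octet = 151 AND 192 = 128

128


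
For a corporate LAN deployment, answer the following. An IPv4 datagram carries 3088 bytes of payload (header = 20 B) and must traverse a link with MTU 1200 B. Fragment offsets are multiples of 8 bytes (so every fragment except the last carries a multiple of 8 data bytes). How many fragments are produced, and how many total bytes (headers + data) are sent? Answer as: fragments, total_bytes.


Max data per non-final fragment = floor((MTU - header)/8)*8 = floor((1200 - 20)/8)*8 = floor(1180/8)*8 = 1176 B
Final fragment needs no 8-byte alignment: it can carry up to MTU - header = 1180 B
Non-final fragments needed = ceil((payload - 1180) / 1176) = ceil(1908/1176) = ceil(1.6224) = 2
Number of fragments = 2 + 1 = 3
Fragment sizes (data): 2 * 1176 B + 736 B (last, 736 <= 1180 OK)
Total bytes sent = payload + n_frags * header = 3088 + 3*20 = 3088 + 60 = 3148 B

3, 3148


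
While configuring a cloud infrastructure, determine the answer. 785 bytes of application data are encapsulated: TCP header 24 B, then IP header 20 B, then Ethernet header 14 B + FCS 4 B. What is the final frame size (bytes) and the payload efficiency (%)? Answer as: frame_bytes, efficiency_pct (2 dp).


TCP segment = 785 + 24 = 809 B
IP packet = 809 + 20 = 829 B
Ethernet frame = 829 + 14 + 4 = 847 B
Efficiency = app / frame = 785 / 847 = 0.926800 = 92.6800% -> 92.68% (2 dp)

847, 92.68


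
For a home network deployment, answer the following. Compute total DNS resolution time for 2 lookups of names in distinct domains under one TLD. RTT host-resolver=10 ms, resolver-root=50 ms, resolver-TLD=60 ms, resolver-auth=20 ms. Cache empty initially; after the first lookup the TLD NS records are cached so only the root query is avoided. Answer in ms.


Lookup 1 (cold cache): local + root + TLD + auth = 10 + 50 + 60 + 20 = 140 ms
Lookups 2..2 (TLD NS cached -> skip root; new domain -> still ask TLD and auth): local + TLD + auth = 10 + 60 + 20 = 90 ms each
Remaining 1 lookups: 1 * 90 = 90 ms
Total = 140 + 90 = 230 ms

230


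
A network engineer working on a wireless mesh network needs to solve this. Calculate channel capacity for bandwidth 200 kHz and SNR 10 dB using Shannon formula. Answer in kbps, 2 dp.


Given: B = 200 kHz, SNR = 10 dB
SNR linear = 10^(10/10) = 10
1 + SNR = 11
log2(11) = 3.4594316186
C = 200 * 1000 * 3.4594316186 = 691886.3237 bps
C = 691.886324 kbps -> 691.89 kbps (2 dp)

691.89


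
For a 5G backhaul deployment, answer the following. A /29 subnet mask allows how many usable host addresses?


Given: subnet mask /29
Host bits = 32 - 29 = 3
Total addresses = 2^3 = 8
Usable hosts = 8 - 2 (network + broadcast) = 6

6


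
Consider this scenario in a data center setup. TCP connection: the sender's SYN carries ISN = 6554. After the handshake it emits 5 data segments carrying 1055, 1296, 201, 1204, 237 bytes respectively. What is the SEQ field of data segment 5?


The SYN occupies sequence number ISN = 6554, so the first data byte is ISN + 1 = 6555.
SEQ of data segment i = (ISN + 1) + sum of payload sizes of segments 1..i-1.
Segment 1: SEQ = 6555, payload = 1055 bytes
Segment 2: SEQ = 7610, payload = 1296 bytes
Segment 3: SEQ = 8906, payload = 201 bytes
Segment 4: SEQ = 9107, payload = 1204 bytes
Segment 5: SEQ = 10311, payload = 237 bytes
SEQ of segment 5 = 6555 + 1055 + 1296 + 201 + 1204 = 10311

10311


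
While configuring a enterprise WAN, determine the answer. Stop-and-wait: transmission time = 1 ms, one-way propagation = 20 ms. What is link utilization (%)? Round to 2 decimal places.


Given: Ttrans = 1 ms, Tprop = 20 ms
RTT = 2 * Tprop = 2 * 20 = 40 ms
U = Ttrans / (Ttrans + RTT)
U = 1 / (1 + 40)
U = 1 / 41 = 0.02439
U% = 2.44%

2.44


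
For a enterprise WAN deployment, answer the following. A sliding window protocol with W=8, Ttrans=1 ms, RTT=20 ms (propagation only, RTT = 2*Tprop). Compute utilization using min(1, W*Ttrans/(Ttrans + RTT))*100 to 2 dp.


Given: W = 8, Ttrans = 1 ms, RTT = 20 ms (= 2 * Tprop, Tprop = 10 ms)
Cycle time = Ttrans + RTT = 1 + 20 = 21 ms (first packet sent until its ACK returns)
W * Ttrans = 8 * 1 = 8 ms of sending per cycle
W * Ttrans / (Ttrans + RTT) = 8 / 21 = 0.380952
U = min(1, 0.380952) = 0.380952
U% = 38.10%

38.10


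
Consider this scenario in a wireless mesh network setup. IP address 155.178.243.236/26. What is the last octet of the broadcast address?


Given: IP = 155.178.243.236, prefix = /26
Host bits = 32 - 26 = 6
Network last octet = 236 AND mask = 192
Host part size = 2^6 - 1 = 63
Broadcast last octet = 192 OR 63 = 255

255


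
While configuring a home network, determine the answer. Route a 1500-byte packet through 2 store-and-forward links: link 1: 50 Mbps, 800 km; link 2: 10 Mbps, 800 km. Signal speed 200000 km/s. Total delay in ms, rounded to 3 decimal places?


Packet = 1500 bytes = 12000 bits. Store-and-forward: sum (t_trans + t_prop) per link.
Link 1: t_trans = 12000/(50*10^6) s = 0.2400 ms; t_prop = 800/200000 s = 4.0000 ms; subtotal = 4.2400 ms
Link 2: t_trans = 12000/(10*10^6) s = 1.2000 ms; t_prop = 800/200000 s = 4.0000 ms; subtotal = 5.2000 ms
End-to-end = 4.2400 + 5.2000 = 9.4400 ms -> 9.440 ms (3 dp)

9.440


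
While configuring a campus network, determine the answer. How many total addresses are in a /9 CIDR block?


Given: CIDR prefix /9
Host bits = 32 - 9 = 23
Total addresses = 2^23 = 8388608

8388608


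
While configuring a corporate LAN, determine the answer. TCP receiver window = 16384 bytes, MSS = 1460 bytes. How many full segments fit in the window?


Given: RWND = 16384 bytes, MSS = 1460 bytes
Full segments = floor(RWND / MSS)
Full segments = floor(16384 / 1460)
Full segments = floor(11.2219) = 11

11


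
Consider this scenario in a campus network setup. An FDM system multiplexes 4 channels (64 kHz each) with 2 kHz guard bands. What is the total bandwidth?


Given: 4 channels, 64 kHz each, guard = 2 kHz
Channel bandwidth = 4 * 64 = 256 kHz
Guard bands = 3 gaps * 2 kHz = 6 kHz
Total = 256 + 6 = 262 kHz

262


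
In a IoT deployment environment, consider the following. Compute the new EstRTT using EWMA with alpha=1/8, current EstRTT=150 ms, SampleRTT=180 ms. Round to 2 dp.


Given: EstRTT = 150 ms, SampleRTT = 180 ms, alpha = 1/8
New EstRTT = (1 - alpha) * EstRTT + alpha * SampleRTT
(7/8) * 150 = 131.25
(1/8) * 180 = 22.5
New EstRTT = 131.25 + 22.5 = 153.75 ms -> 153.75 ms (2 dp)

153.75


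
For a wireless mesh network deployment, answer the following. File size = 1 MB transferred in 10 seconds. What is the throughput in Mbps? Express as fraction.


Given: file = 1 MB, time = 10 s
File in Mb = 1 * 8 = 8 Mb
Throughput = 8 / 10 Mbps
Throughput = 4/5 Mbps

4/5


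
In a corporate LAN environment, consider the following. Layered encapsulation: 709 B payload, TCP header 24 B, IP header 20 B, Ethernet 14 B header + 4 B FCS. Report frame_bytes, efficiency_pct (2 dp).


TCP segment = 709 + 24 = 733 B
IP packet = 733 + 20 = 753 B
Ethernet frame = 753 + 14 + 4 = 771 B
Efficiency = app / frame = 709 / 771 = 0.919585 = 91.9585% -> 91.96% (2 dp)

771, 91.96


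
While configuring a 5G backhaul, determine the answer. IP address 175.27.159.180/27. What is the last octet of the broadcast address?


Given: IP = 175.27.159.180, prefix = /27
Host bits = 32 - 27 = 5
Network last octet = 180 AND mask = 160
Host part size = 2^5 - 1 = 31
Broadcast last octet = 160 OR 31 = 191

191


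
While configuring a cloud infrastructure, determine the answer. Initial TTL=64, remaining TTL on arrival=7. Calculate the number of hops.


Given: initial TTL = 64, received TTL = 7
Hops = initial TTL - received TTL
Hops = 64 - 7 = 57

57


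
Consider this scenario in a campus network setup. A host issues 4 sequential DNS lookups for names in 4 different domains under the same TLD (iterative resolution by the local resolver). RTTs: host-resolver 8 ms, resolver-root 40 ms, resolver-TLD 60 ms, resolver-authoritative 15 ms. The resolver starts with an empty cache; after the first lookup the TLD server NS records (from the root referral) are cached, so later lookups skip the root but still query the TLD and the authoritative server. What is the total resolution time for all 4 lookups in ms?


Lookup 1 (cold cache): local + root + TLD + auth = 8 + 40 + 60 + 15 = 123 ms
Lookups 2..4 (TLD NS cached -> skip root; new domain -> still ask TLD and auth): local + TLD + auth = 8 + 60 + 15 = 83 ms each
Remaining 3 lookups: 3 * 83 = 249 ms
Total = 123 + 249 = 372 ms

372


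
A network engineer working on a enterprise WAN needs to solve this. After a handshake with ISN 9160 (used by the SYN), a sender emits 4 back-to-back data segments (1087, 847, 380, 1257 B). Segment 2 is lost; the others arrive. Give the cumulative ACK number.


SYN uses sequence number 9160; first data byte = ISN + 1 = 9161.
Segment 1: SEQ = 9161, len = 1087 B, covers [9161, 10247]
Segment 2: SEQ = 10248, len = 847 B, covers [10248, 11094] [LOST]
Segment 3: SEQ = 11095, len = 380 B, covers [11095, 11474]
Segment 4: SEQ = 11475, len = 1257 B, covers [11475, 12731]
In-order data received: bytes [9161, 10247] (segments 1..1).
Segment 2 missing -> gap begins at byte 10248; later segments buffered out of order.
Cumulative ACK = next expected in-order byte = 9161 + 1087 = 10248

10248


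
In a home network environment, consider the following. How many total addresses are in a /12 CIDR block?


Given: CIDR prefix /12
Host bits = 32 - 12 = 20
Total addresses = 2^20 = 1048576

1048576


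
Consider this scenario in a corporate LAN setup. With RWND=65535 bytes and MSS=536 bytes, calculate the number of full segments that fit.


Given: RWND = 65535 bytes, MSS = 536 bytes
Full segments = floor(RWND / MSS)
Full segments = floor(65535 / 536)
Full segments = floor(122.2668) = 122

122


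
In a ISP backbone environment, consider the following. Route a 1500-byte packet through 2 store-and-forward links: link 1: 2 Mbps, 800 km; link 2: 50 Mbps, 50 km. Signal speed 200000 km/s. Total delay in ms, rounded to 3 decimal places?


Packet = 1500 bytes = 12000 bits. Store-and-forward: sum (t_trans + t_prop) per link.
Link 1: t_trans = 12000/(2*10^6) s = 6.0000 ms; t_prop = 800/200000 s = 4.0000 ms; subtotal = 10.0000 ms
Link 2: t_trans = 12000/(50*10^6) s = 0.2400 ms; t_prop = 50/200000 s = 0.2500 ms; subtotal = 0.4900 ms
End-to-end = 10.0000 + 0.4900 = 10.4900 ms -> 10.490 ms (3 dp)

10.490


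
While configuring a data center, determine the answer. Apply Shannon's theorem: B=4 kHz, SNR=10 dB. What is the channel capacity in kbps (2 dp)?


Given: B = 4 kHz, SNR = 10 dB
SNR linear = 10^(10/10) = 10
1 + SNR = 11
log2(11) = 3.4594316186
C = 4 * 1000 * 3.4594316186 = 13837.7265 bps
C = 13.837726 kbps -> 13.84 kbps (2 dp)

13.84


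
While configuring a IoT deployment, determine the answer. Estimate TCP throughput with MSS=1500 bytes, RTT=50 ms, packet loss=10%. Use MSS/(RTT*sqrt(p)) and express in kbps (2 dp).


Given: MSS = 1500 bytes, RTT = 50 ms, loss = 10%
RTT in seconds = 50 / 1000 = 0.05
Loss rate = 10% = 0.1
sqrt(loss) = sqrt(0.1) = 0.316227766017
Throughput (bytes/s) = 1500 / (0.05 * 0.316227766017) = 94868.3298
Throughput (kbps) = 94868.3298 * 8 / 1000 = 758.946638 -> 758.95 kbps (2 dp)

758.95


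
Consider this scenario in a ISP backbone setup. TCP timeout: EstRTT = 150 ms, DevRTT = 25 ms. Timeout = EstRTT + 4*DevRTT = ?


Given: EstRTT = 150 ms, DevRTT = 25 ms
Timeout = EstRTT + 4 * DevRTT
4 * DevRTT = 4 * 25 = 100
Timeout = 150 + 100 = 250 ms

250


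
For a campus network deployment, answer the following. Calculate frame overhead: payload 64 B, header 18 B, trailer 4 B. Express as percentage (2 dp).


Given: payload = 64 B, header = 18 B, trailer = 4 B
Overhead bytes = header + trailer = 18 + 4 = 22
Total frame = payload + overhead = 64 + 22 = 86
Overhead % = 22 / 86 * 100 = 25.5814% -> 25.58% (2 dp)

25.58


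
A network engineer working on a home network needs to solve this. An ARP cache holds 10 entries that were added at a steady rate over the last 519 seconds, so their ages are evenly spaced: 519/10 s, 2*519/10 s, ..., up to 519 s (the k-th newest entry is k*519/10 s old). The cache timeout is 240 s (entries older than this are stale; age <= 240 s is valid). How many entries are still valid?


Ages are k * 519/10 s for k = 1..10 (spacing = 51.9000 s).
Entry k is valid iff k * 519/10 <= 240 iff k <= 10 * 240 / 519 = 4.6243
n_valid = floor(4.6243) = 4
(n_stale = 10 - 4 = 6)

4


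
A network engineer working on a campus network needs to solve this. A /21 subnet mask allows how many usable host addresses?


Given: subnet mask /21
Host bits = 32 - 21 = 11
Total addresses = 2^11 = 2048
Usable hosts = 2048 - 2 (network + broadcast) = 2046

2046


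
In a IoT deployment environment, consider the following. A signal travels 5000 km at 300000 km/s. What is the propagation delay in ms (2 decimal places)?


Given: distance = 5000 km, speed = 300000 km/s
Delay = distance / speed = 5000 / 300000 seconds
Delay in ms = 5000 * 1000 / 300000
Delay = 16.6667 ms
Rounded to 2 dp = 16.67 ms

16.67


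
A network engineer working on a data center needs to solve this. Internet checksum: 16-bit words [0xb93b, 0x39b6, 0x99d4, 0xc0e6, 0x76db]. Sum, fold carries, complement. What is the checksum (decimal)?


Given words: [0xb93b, 0x39b6, 0x99d4, 0xc0e6, 0x76db]
Step 1: Sum all words
Raw sum = 47419 + 14774 + 39380 + 49382 + 30427 = 181382
Step 2: Fold carry: (50310 + 2) = 50312
One's complement = ~50312 & 0xFFFF = 15223

15223


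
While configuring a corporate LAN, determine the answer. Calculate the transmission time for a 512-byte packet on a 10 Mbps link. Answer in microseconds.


Given: packet = 512 bytes, bandwidth = 10 Mbps
Packet in bits = 512 * 8 = 4096 bits
Bandwidth = 10 * 10^6 = 10000000 bps
Time = 4096 / 10000000 seconds
Time in us = 4096 * 10^6 / 10000000 = 409.6

409.6


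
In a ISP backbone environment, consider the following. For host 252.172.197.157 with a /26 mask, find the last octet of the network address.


Given: IP = 252.172.197.157, prefix = /26
Subnet mask = 255.255.255.192
Last octet of IP: 157
Last octet of mask: 192
Network last octet = 157 AND 192 = 128

128


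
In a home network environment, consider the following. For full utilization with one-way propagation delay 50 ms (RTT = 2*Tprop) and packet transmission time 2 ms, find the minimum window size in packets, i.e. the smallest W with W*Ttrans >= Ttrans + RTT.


Given: Ttrans = 2 ms, RTT = 100 ms (= 2 * Tprop, Tprop = 50 ms)
Time until first ACK returns = Ttrans + RTT = 2 + 100 = 102 ms
Need W * Ttrans >= Ttrans + RTT  ->  W >= (Ttrans + RTT) / Ttrans
(Ttrans + RTT) / Ttrans = 102 / 2 = 51
W_min = ceil(51) = 51

51


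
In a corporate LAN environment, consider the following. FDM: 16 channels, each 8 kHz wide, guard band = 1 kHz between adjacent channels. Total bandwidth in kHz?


Given: 16 channels, 8 kHz each, guard = 1 kHz
Channel bandwidth = 16 * 8 = 128 kHz
Guard bands = 15 gaps * 1 kHz = 15 kHz
Total = 128 + 15 = 143 kHz

143


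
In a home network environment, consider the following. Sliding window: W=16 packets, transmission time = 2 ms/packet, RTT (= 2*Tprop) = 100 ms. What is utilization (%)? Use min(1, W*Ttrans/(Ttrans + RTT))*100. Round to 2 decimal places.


Given: W = 16, Ttrans = 2 ms, RTT = 100 ms (= 2 * Tprop, Tprop = 50 ms)
Cycle time = Ttrans + RTT = 2 + 100 = 102 ms (first packet sent until its ACK returns)
W * Ttrans = 16 * 2 = 32 ms of sending per cycle
W * Ttrans / (Ttrans + RTT) = 32 / 102 = 0.313725
U = min(1, 0.313725) = 0.313725
U% = 31.37%

31.37


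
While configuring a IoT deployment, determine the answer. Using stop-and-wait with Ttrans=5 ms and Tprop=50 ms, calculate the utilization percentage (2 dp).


Given: Ttrans = 5 ms, Tprop = 50 ms
RTT = 2 * Tprop = 2 * 50 = 100 ms
U = Ttrans / (Ttrans + RTT)
U = 5 / (5 + 100)
U = 5 / 105 = 0.047619
U% = 4.76%

4.76


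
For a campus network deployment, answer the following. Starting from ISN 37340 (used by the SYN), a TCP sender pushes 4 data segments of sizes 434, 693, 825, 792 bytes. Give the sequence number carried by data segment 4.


The SYN occupies sequence number ISN = 37340, so the first data byte is ISN + 1 = 37341.
SEQ of data segment i = (ISN + 1) + sum of payload sizes of segments 1..i-1.
Segment 1: SEQ = 37341, payload = 434 bytes
Segment 2: SEQ = 37775, payload = 693 bytes
Segment 3: SEQ = 38468, payload = 825 bytes
Segment 4: SEQ = 39293, payload = 792 bytes
SEQ of segment 4 = 37341 + 434 + 693 + 825 = 39293

39293


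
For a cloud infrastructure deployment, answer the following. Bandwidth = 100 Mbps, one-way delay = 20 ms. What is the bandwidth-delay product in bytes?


Given: bandwidth = 100 Mbps, delay = 20 ms
BDP in bits = 100 * 10^6 * 20 / 1000
BDP in bits = 2000000
BDP in bytes = 2000000 / 8 = 250000

250000


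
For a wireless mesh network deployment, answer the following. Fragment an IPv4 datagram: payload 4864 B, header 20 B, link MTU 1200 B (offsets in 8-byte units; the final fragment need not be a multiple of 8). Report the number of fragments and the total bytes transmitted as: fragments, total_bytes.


Max data per non-final fragment = floor((MTU - header)/8)*8 = floor((1200 - 20)/8)*8 = floor(1180/8)*8 = 1176 B
Final fragment needs no 8-byte alignment: it can carry up to MTU - header = 1180 B
Non-final fragments needed = ceil((payload - 1180) / 1176) = ceil(3684/1176) = ceil(3.1327) = 4
Number of fragments = 4 + 1 = 5
Fragment sizes (data): 4 * 1176 B + 160 B (last, 160 <= 1180 OK)
Total bytes sent = payload + n_frags * header = 4864 + 5*20 = 4864 + 100 = 4964 B

5, 4964


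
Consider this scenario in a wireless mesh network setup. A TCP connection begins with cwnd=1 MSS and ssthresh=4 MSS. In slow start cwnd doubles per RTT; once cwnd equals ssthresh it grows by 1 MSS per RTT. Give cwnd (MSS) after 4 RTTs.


RTT 0: cwnd = 1 MSS (initial)
RTT 1: cwnd = 2 MSS (slow start, doubled)
RTT 2: cwnd = 4 MSS (slow start, doubled)
RTT 3: cwnd = 5 MSS (congestion avoidance, +1)
RTT 4: cwnd = 6 MSS (congestion avoidance, +1)

6


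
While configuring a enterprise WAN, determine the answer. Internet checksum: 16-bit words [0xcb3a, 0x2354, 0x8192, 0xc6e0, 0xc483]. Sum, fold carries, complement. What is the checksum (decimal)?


Given words: [0xcb3a, 0x2354, 0x8192, 0xc6e0, 0xc483]
Step 1: Sum all words
Raw sum = 52026 + 9044 + 33170 + 50912 + 50307 = 195459
Step 2: Fold carry: (64387 + 2) = 64389
One's complement = ~64389 & 0xFFFF = 1146

1146


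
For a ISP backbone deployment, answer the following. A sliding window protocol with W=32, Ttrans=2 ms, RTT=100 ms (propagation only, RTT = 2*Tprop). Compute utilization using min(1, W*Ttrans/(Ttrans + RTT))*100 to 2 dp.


Given: W = 32, Ttrans = 2 ms, RTT = 100 ms (= 2 * Tprop, Tprop = 50 ms)
Cycle time = Ttrans + RTT = 2 + 100 = 102 ms (first packet sent until its ACK returns)
W * Ttrans = 32 * 2 = 64 ms of sending per cycle
W * Ttrans / (Ttrans + RTT) = 64 / 102 = 0.627451
U = min(1, 0.627451) = 0.627451
U% = 62.75%

62.75


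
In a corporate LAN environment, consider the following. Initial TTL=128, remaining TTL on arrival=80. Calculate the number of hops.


Given: initial TTL = 128, received TTL = 80
Hops = initial TTL - received TTL
Hops = 128 - 80 = 48

48


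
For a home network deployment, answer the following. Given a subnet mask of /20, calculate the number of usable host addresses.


Given: subnet mask /20
Host bits = 32 - 20 = 12
Total addresses = 2^12 = 4096
Usable hosts = 4096 - 2 (network + broadcast) = 4094

4094


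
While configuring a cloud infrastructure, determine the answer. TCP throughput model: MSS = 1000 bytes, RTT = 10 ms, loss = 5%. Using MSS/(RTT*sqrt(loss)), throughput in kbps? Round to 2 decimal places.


Given: MSS = 1000 bytes, RTT = 10 ms, loss = 5%
RTT in seconds = 10 / 1000 = 0.01
Loss rate = 5% = 0.05
sqrt(loss) = sqrt(0.05) = 0.223606797750
Throughput (bytes/s) = 1000 / (0.01 * 0.223606797750) = 447213.5955
Throughput (kbps) = 447213.5955 * 8 / 1000 = 3577.708764 -> 3577.71 kbps (2 dp)

3577.71


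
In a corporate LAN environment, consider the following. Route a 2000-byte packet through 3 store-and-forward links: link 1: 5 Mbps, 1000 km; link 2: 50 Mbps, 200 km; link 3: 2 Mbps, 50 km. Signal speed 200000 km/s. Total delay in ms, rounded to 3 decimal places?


Packet = 2000 bytes = 16000 bits. Store-and-forward: sum (t_trans + t_prop) per link.
Link 1: t_trans = 16000/(5*10^6) s = 3.2000 ms; t_prop = 1000/200000 s = 5.0000 ms; subtotal = 8.2000 ms
Link 2: t_trans = 16000/(50*10^6) s = 0.3200 ms; t_prop = 200/200000 s = 1.0000 ms; subtotal = 1.3200 ms
Link 3: t_trans = 16000/(2*10^6) s = 8.0000 ms; t_prop = 50/200000 s = 0.2500 ms; subtotal = 8.2500 ms
End-to-end = 8.2000 + 1.3200 + 8.2500 = 17.7700 ms -> 17.770 ms (3 dp)

17.770


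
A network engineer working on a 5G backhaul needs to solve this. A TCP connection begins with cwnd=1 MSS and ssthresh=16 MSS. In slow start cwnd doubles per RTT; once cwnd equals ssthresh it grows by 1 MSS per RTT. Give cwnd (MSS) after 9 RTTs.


RTT 0: cwnd = 1 MSS (initial)
RTT 1: cwnd = 2 MSS (slow start, doubled)
RTT 2: cwnd = 4 MSS (slow start, doubled)
RTT 3: cwnd = 8 MSS (slow start, doubled)
RTT 4: cwnd = 16 MSS (slow start, doubled)
RTT 5: cwnd = 17 MSS (congestion avoidance, +1)
RTT 6: cwnd = 18 MSS (congestion avoidance, +1)
RTT 7: cwnd = 19 MSS (congestion avoidance, +1)
RTT 8: cwnd = 20 MSS (congestion avoidance, +1)
RTT 9: cwnd = 21 MSS (congestion avoidance, +1)

21


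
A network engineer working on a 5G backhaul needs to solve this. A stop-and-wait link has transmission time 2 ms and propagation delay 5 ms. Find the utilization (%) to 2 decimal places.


Given: Ttrans = 2 ms, Tprop = 5 ms
RTT = 2 * Tprop = 2 * 5 = 10 ms
U = Ttrans / (Ttrans + RTT)
U = 2 / (2 + 10)
U = 2 / 12 = 0.166667
U% = 16.67%

16.67


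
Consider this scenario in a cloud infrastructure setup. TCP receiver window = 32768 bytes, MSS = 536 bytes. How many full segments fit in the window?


Given: RWND = 32768 bytes, MSS = 536 bytes
Full segments = floor(RWND / MSS)
Full segments = floor(32768 / 536)
Full segments = floor(61.1343) = 61

61
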